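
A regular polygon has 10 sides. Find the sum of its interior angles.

The sum of interior angles of an n-sided polygon is (n - 2) * 180.
For n = 10: (10 - 2) * 180 = 8 * 180 = 1440 degrees.

1440 degrees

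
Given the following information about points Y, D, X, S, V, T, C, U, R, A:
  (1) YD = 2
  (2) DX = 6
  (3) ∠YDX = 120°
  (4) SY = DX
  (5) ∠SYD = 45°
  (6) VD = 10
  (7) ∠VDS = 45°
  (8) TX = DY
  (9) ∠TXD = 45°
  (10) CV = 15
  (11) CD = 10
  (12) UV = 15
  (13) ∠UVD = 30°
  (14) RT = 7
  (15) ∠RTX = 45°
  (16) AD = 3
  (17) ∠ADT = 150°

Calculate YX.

Step 1: By the law of cosines on triangle YDX: YX² = 2² + 6² − 2·2·6·cos(120°) = 52, so YX = 2·√13.

Therefore, the length of YX = 2·√13.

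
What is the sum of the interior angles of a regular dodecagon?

The sum of interior angles of an n-sided polygon is (n - 2) * 180.
For n = 12: (12 - 2) * 180 = 10 * 180 = 1800 degrees.

1800 degrees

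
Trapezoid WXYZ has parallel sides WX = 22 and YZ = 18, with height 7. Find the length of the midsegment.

The midsegment (median) of a trapezoid connects the midpoints of the non-parallel sides.
Its length is the average of the two bases: (22 + 18) / 2 = 20.

20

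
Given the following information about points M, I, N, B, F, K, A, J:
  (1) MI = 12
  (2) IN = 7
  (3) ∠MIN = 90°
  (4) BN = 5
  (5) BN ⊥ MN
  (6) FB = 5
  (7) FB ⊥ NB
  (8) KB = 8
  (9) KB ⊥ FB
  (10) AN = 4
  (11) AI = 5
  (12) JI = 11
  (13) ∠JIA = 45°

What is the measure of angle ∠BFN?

Step 1: By the law of cosines on triangle FBN: FN² = 5² + 5² − 2·5·5·cos(90°) = 50, so FN = 5·√2.
Step 2: By the inverse law of cosines on triangle BFN: cos(∠BFN) = (5² + (5·√2)² − 5²) / (2·5·5·√2) = 50/70.71 = 0.7071, so ∠BFN = 45°.

Therefore, the measure of angle ∠BFN = 45°.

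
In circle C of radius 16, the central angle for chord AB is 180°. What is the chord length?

Chord = 2(16) sin(90°) = 32

32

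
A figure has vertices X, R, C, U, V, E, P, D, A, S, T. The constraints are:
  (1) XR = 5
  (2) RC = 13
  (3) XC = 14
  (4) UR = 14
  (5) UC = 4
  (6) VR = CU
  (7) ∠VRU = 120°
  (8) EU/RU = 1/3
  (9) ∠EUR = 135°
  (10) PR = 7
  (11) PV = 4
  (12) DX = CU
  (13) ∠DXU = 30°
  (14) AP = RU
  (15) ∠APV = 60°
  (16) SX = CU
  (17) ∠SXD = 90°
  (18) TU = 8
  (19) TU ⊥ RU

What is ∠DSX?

From the given relations: SX = CU = 4; DX = CU = 4.
Step 1: By the law of cosines on triangle SXD: SD² = 4² + 4² − 2·4·4·cos(90°) = 32, so SD = 4·√2.
Step 2: By the inverse law of cosines on triangle DSX: cos(∠DSX) = ((4·√2)² + 4² − 4²) / (2·4·√2·4) = 32/45.25 = 0.7071, so ∠DSX = 45°.

Therefore, the measure of angle ∠DSX = 45°.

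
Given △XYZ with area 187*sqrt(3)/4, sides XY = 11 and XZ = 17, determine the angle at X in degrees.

sin(C) = 2 * 187*sqrt(3)/4 / (11 * 17) = sqrt(3)/2, so C = arcsin(sqrt(3)/2) = 60°.
Since sin(180° - C) = sin(C), the obtuse angle 120° gives the same area, so C = 60° or C = 120°.

60° or 120°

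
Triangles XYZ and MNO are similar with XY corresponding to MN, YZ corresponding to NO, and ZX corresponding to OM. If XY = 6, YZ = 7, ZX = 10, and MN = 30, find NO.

Since the triangles are similar, the ratio of corresponding sides is constant.
Scale factor k = MN / XY = 30 / 6 = 5
NO = k * YZ = 5 * 7 = 35

35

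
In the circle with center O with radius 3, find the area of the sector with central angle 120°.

The full circle has area πr² = π(3)² = 9*pi.
The sector covers 120° out of 360°, a fraction of 1/3.
Sector area = 9*pi × 1/3 = 3*pi.

3*pi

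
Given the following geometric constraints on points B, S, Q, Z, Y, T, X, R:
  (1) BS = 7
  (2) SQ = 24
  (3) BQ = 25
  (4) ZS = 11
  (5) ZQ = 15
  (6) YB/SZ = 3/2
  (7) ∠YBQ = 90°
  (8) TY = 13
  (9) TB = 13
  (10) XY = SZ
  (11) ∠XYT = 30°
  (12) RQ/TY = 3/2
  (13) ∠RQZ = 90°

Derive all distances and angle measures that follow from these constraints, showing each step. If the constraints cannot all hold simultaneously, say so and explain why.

The constraints are consistent.

From the given relations:
  YB = 3/2·SZ = 3/2·11 ≈ 16.5
  XY = SZ = 11
  RQ = 3/2·TY = 3/2·13 ≈ 19.5

Step 1: From QB = 25, BY = 16.5, and ∠QBY = 90°, by the law of cosines:
  QY² = QB² + BY² - 2·QB·BY·cos(90°) = 625 + 272.2 - 0 = 897.2
  QY ≈ 29.95

Step 2: From ZQ = 15, QR = 19.5, and ∠ZQR = 90°, by the law of cosines:
  ZR² = ZQ² + QR² - 2·ZQ·QR·cos(90°) = 225 + 380.2 - 0 = 605.2
  ZR ≈ 24.6

Step 3: From TY = 13, YX = 11, and ∠TYX = 30°, by the law of cosines:
  TX² = TY² + YX² - 2·TY·YX·cos(30°) = 169 + 121 - 247.7 = 42.32
  TX ≈ 6.51

Step 4: From BQ = 25, BS = 7, QS = 24, by the inverse law of cosines:
  cos(∠QBS) = (BQ² + BS² - QS²) / (2·BQ·BS)
  ∠QBS = 73.74°

Step 5: From BT = 13, BY = 16.5, TY = 13, by the inverse law of cosines:
  cos(∠TBY) = (BT² + BY² - TY²) / (2·BT·BY)
  ∠TBY = 50.61°

Step 6: From SB = 7, SQ = 24, BQ = 25, by the inverse law of cosines:
  cos(∠BSQ) = (SB² + SQ² - BQ²) / (2·SB·SQ)
  ∠BSQ = 90°

Step 7: From SQ = 24, SZ = 11, QZ = 15, by the inverse law of cosines:
  cos(∠QSZ) = (SQ² + SZ² - QZ²) / (2·SQ·SZ)
  ∠QSZ = 26.63°

Step 8: From QB = 25, QS = 24, BS = 7, by the inverse law of cosines:
  cos(∠BQS) = (QB² + QS² - BS²) / (2·QB·QS)
  ∠BQS = 16.26°

Step 9: From QS = 24, QZ = 15, SZ = 11, by the inverse law of cosines:
  cos(∠SQZ) = (QS² + QZ² - SZ²) / (2·QS·QZ)
  ∠SQZ = 19.19°

Step 10: From ZQ = 15, ZS = 11, QS = 24, by the inverse law of cosines:
  cos(∠QZS) = (ZQ² + ZS² - QS²) / (2·ZQ·ZS)
  ∠QZS = 134.18°

Step 11: From YB = 16.5, YT = 13, BT = 13, by the inverse law of cosines:
  cos(∠BYT) = (YB² + YT² - BT²) / (2·YB·YT)
  ∠BYT = 50.61°

Step 12: From TB = 13, TY = 13, BY = 16.5, by the inverse law of cosines:
  cos(∠BTY) = (TB² + TY² - BY²) / (2·TB·TY)
  ∠BTY = 78.78°

Step 13: From QB = 25, QY = 29.95, BY = 16.5, by the inverse law of cosines:
  cos(∠BQY) = (QB² + QY² - BY²) / (2·QB·QY)
  ∠BQY = 33.42°

Step 14: From ZQ = 15, ZR = 24.6, QR = 19.5, by the inverse law of cosines:
  cos(∠QZR) = (ZQ² + ZR² - QR²) / (2·ZQ·ZR)
  ∠QZR = 52.43°

Step 15: From YB = 16.5, YQ = 29.95, BQ = 25, by the inverse law of cosines:
  cos(∠BYQ) = (YB² + YQ² - BQ²) / (2·YB·YQ)
  ∠BYQ = 56.58°

Step 16: From TX = 6.51, TY = 13, XY = 11, by the inverse law of cosines:
  cos(∠XTY) = (TX² + TY² - XY²) / (2·TX·TY)
  ∠XTY = 57.72°

Step 17: From XT = 6.51, XY = 11, TY = 13, by the inverse law of cosines:
  cos(∠TXY) = (XT² + XY² - TY²) / (2·XT·XY)
  ∠TXY = 92.28°

Step 18: From RQ = 19.5, RZ = 24.6, QZ = 15, by the inverse law of cosines:
  cos(∠QRZ) = (RQ² + RZ² - QZ²) / (2·RQ·RZ)
  ∠QRZ = 37.57°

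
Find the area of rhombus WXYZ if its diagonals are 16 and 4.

Area of a rhombus = (d1 * d2) / 2
Area = (16 * 4) / 2
Area = 64 / 2
Area = 32

32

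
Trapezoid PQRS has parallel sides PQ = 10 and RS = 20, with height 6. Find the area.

Area = (10 + 20) * 6 / 2 = 180 / 2 = 90

90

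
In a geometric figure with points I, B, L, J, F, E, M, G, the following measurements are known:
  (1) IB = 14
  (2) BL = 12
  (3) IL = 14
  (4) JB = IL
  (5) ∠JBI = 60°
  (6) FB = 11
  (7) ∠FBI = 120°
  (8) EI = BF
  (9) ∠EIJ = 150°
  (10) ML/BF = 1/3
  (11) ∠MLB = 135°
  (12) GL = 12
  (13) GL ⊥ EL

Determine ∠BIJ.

From the given relations: JB = IL = 14.
Step 1: By the law of cosines on triangle IBJ: IJ² = 14² + 14² − 2·14·14·cos(60°) = 196, so IJ = 14.
Step 2: By the inverse law of cosines on triangle BIJ: cos(∠BIJ) = (14² + 14² − 14²) / (2·14·14) = 196/392 = 0.5, so ∠BIJ = 60°.

Therefore, the measure of angle ∠BIJ = 60°.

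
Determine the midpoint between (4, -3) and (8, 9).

The midpoint is the average of the coordinates:
x: (4 + 8)/2 = 6
y: (-3 + 9)/2 = 3
Midpoint = (6, 3)

(6, 3)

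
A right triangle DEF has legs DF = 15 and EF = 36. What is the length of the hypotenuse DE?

By the Pythagorean theorem: DE^2 = DF^2 + EF^2
DE^2 = 15^2 + 36^2 = 225 + 1296 = 1521
DE = sqrt(1521) = 39

39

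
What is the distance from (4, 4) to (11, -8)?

d = sqrt((11 - 4)^2 + (-8 - 4)^2)
d = sqrt(7^2 + -12^2)
d = sqrt(49 + 144)
d = sqrt(193)

sqrt(193)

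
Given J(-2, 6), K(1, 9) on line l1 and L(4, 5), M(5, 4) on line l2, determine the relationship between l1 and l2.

Slope of line 1: m1 = (9 - 6)/(1 - -2) = 3/3 = 1
Slope of line 2: m2 = (4 - 5)/(5 - 4) = -1/1 = -1
m1 * m2 = (1) * (-1) = -1 = -1, so the lines are perpendicular.

Perpendicular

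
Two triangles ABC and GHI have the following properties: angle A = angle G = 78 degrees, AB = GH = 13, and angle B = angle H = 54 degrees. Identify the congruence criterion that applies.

The given information matches ASA: Two pairs of corresponding angles and the included side are equal (Angle-Side-Angle).

ASA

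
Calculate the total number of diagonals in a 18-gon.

Each of the 18 vertices connects to 15 non-adjacent vertices via diagonals.
Total connections = 18 × 15 = 270, but each diagonal is counted twice.
Number of diagonals = 270 / 2 = 135.

135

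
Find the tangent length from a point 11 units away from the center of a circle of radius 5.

tangent = √(d² - r²) = √(11² - 5²) = √(121 - 25) = √96 = 4*sqrt(6)

4*sqrt(6)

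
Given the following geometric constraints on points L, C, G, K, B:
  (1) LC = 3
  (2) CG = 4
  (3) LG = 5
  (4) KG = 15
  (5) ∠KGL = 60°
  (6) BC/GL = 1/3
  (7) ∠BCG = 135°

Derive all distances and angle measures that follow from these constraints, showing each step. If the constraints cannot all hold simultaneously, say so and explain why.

The constraints are consistent.

From the given relations:
  BC = 1/3·GL = 1/3·5 ≈ 1.67

Step 1: From LG = 5, GK = 15, and ∠LGK = 60°, by the law of cosines:
  LK² = LG² + GK² - 2·LG·GK·cos(60°) = 25 + 225 - 75 = 175
  LK = 5·√7

Step 2: From GC = 4, CB = 1.67, and ∠GCB = 135°, by the law of cosines:
  GB² = GC² + CB² - 2·GC·CB·cos(135°) = 16 + 2.778 + 9.428 = 28.21
  GB ≈ 5.31

Step 3: From LC = 3, LG = 5, CG = 4, by the inverse law of cosines:
  cos(∠CLG) = (LC² + LG² - CG²) / (2·LC·LG)
  ∠CLG = 53.13°

Step 4: From CG = 4, CL = 3, GL = 5, by the inverse law of cosines:
  cos(∠GCL) = (CG² + CL² - GL²) / (2·CG·CL)
  ∠GCL = 90°

Step 5: From GC = 4, GL = 5, CL = 3, by the inverse law of cosines:
  cos(∠CGL) = (GC² + GL² - CL²) / (2·GC·GL)
  ∠CGL = 36.87°

Step 6: From LG = 5, LK = 5·√7, GK = 15, by the inverse law of cosines:
  cos(∠GLK) = (LG² + LK² - GK²) / (2·LG·LK)
  ∠GLK = 100.89°

Step 7: From GB = 5.31, GC = 4, BC = 1.67, by the inverse law of cosines:
  cos(∠BGC) = (GB² + GC² - BC²) / (2·GB·GC)
  ∠BGC = 12.82°

Step 8: From KG = 15, KL = 5·√7, GL = 5, by the inverse law of cosines:
  cos(∠GKL) = (KG² + KL² - GL²) / (2·KG·KL)
  ∠GKL = 19.11°

Step 9: From BC = 1.67, BG = 5.31, CG = 4, by the inverse law of cosines:
  cos(∠CBG) = (BC² + BG² - CG²) / (2·BC·BG)
  ∠CBG = 32.18°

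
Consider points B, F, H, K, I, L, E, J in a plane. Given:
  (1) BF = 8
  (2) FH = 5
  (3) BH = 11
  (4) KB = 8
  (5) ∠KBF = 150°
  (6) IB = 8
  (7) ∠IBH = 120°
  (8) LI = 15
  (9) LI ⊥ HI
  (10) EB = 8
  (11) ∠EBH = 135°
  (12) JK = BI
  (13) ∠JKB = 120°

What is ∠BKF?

Step 1: By the law of cosines on triangle KBF: KF² = 8² + 8² − 2·8·8·cos(150°) = 238.85, so KF ≈ 15.45.
Step 2: By the inverse law of cosines on triangle BKF: cos(∠BKF) = (8² + 15.45² − 8²) / (2·8·15.45) = 238.85/247.28 = 0.9659, so ∠BKF = 15°.

Therefore, the measure of angle ∠BKF = 15°.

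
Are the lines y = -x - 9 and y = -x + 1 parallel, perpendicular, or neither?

Slope of line 1: m1 = -1
Slope of line 2: m2 = -1
m1 = m2, so the lines are parallel.

Parallel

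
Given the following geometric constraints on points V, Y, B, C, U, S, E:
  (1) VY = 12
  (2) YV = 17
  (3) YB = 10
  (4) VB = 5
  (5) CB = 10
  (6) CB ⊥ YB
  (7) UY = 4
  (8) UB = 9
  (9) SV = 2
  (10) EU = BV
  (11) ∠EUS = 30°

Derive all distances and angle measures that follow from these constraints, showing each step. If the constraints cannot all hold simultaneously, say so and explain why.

These constraints are not satisfiable: (1) VY = 12 and (2) YV = 17 assign two different lengths to the same segment. No planar figure meets all of them, so nothing further can be derived.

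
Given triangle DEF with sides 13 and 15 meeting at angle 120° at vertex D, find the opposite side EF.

Law of cosines: EF^2 = 13^2 + 15^2 - 2(13)(15)cos(120°) = 589, so EF = sqrt(589).

sqrt(589)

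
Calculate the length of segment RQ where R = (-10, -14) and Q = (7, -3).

d = sqrt((17)^2 + (11)^2) = sqrt(410)

sqrt(410)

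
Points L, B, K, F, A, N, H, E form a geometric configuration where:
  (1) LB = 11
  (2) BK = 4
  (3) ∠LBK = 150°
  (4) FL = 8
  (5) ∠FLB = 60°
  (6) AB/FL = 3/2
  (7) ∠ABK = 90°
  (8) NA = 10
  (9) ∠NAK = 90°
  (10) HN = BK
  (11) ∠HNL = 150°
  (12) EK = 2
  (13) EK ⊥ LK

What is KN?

From the given relations: AB = 3/2·FL = 3/2·8 = 12.
Step 1: By the law of cosines on triangle KBA: KA² = 4² + 12² − 2·4·12·cos(90°) = 160, so KA = 4·√10.
Step 2: By the law of cosines on triangle KAN: KN² = (4·√10)² + 10² − 2·4·√10·10·cos(90°) = 260, so KN = 2·√65.

Therefore, the length of KN = 2·√65.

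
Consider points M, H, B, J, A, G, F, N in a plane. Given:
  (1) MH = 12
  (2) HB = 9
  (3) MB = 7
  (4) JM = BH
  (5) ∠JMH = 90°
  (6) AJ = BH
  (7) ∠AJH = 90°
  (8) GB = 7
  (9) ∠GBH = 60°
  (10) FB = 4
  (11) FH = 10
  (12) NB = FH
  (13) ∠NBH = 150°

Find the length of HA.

From the given relations: JM = BH = 9; AJ = BH = 9.
Step 1: By the law of cosines on triangle JMH: JH² = 9² + 12² − 2·9·12·cos(90°) = 225, so JH = 15.
Step 2: By the law of cosines on triangle HJA: HA² = 15² + 9² − 2·15·9·cos(90°) = 306, so HA = 3·√34.

Therefore, the length of HA = 3·√34.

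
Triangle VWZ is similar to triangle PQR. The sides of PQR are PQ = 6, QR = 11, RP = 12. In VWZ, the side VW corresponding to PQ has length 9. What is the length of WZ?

Since the triangles are similar, the ratio of corresponding sides is constant.
Scale factor k = VW / PQ = 9 / 6 = 3/2
WZ = k * QR = 3/2 * 11 = 33/2

33/2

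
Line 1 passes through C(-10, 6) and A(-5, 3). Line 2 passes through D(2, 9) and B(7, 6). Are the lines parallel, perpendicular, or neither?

Slope of line 1: m1 = (3 - 6)/(-5 - -10) = -3/5 = -3/5
Slope of line 2: m2 = (6 - 9)/(7 - 2) = -3/5 = -3/5
m1 = m2, so the lines are parallel.

Parallel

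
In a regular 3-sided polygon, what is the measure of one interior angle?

Each interior angle of a regular n-gon is (n - 2) * 180 / n.
For n = 3: (3 - 2) * 180 / 3 = 180/3 = 60 degrees.

60 degrees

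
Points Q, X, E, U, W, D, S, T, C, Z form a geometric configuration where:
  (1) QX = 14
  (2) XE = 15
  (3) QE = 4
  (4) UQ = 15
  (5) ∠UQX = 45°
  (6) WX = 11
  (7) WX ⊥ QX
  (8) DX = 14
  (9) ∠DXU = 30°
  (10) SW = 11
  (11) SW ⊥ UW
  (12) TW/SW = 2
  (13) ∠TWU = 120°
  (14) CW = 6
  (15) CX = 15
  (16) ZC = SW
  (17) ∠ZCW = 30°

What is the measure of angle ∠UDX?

Step 1: By the law of cosines on triangle UQX: UX² = 15² + 14² − 2·15·14·cos(45°) = 124.02, so UX ≈ 11.14.
Step 2: By the law of cosines on triangle DXU: DU² = 14² + 11.14² − 2·14·11.14·cos(30°) = 49.98, so DU ≈ 7.07.
Step 3: By the inverse law of cosines on triangle UDX: cos(∠UDX) = (7.07² + 14² − 11.14²) / (2·7.07·14) = 121.96/197.94 = 0.6161, so ∠UDX = 51.97°.

Therefore, the measure of angle ∠UDX = 51.97°.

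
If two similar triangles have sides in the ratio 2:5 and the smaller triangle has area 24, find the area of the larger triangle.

Area ratio = (2/5)^2 = 4/25. Area of the larger triangle = 24 * 25/4 = 150.

150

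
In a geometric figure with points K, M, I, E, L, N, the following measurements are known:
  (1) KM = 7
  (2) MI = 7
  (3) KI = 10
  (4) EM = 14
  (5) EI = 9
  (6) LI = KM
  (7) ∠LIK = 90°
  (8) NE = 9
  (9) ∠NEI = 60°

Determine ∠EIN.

Step 1: By the law of cosines on triangle IEN: IN² = 9² + 9² − 2·9·9·cos(60°) = 81, so IN = 9.
Step 2: By the inverse law of cosines on triangle EIN: cos(∠EIN) = (9² + 9² − 9²) / (2·9·9) = 81/162 = 0.5, so ∠EIN = 60°.

Therefore, the measure of angle ∠EIN = 60°.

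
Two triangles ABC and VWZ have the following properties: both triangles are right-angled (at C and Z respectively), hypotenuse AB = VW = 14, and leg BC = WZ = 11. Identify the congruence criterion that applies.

Consider the given information: both triangles are right-angled (at C and Z respectively), hypotenuse AB = VW = 14, and leg BC = WZ = 11
This is not SSS or SAS: SSS requires all three pairs of sides, but we don't have that. SAS requires two sides and the included angle between them.
The correct criterion is HL. The hypotenuse and one leg of two right triangles are equal (Hypotenuse-Leg).

HL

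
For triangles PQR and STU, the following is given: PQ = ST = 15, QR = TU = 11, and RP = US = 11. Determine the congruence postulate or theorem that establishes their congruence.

The given information provides:
PQ = ST = 15, QR = TU = 11, and RP = US = 11
This matches the SSS congruence theorem.
All three pairs of corresponding sides are equal (Side-Side-Side).

SSS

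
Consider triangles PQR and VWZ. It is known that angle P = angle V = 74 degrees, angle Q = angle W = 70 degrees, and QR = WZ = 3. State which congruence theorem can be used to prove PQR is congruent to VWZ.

The given information provides:
angle P = angle V = 74 degrees, angle Q = angle W = 70 degrees, and QR = WZ = 3
This matches the AAS congruence theorem.
Two pairs of corresponding angles and a non-included side are equal (Angle-Angle-Side).

AAS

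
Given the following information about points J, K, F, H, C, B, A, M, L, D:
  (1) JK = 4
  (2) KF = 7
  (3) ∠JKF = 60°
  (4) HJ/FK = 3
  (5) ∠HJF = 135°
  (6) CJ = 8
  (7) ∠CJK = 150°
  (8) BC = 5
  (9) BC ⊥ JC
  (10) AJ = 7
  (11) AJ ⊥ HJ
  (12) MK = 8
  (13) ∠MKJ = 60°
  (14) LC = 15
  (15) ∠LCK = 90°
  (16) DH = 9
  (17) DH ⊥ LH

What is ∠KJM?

Step 1: By the law of cosines on triangle JKM: JM² = 4² + 8² − 2·4·8·cos(60°) = 48, so JM = 4·√3.
Step 2: By the inverse law of cosines on triangle KJM: cos(∠KJM) = (4² + (4·√3)² − 8²) / (2·4·4·√3) = 0/55.43 = 0, so ∠KJM = 90°.

Therefore, the measure of angle ∠KJM = 90°.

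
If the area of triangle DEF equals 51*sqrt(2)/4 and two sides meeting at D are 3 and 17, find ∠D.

From the SAS area formula Area = (1/2)ab sin(C), rearranging gives sin(C) = 2*Area/(ab).
sin(C) = 2 * 51*sqrt(2)/4 / (51) = sqrt(2)/2.
Therefore C = arcsin(sqrt(2)/2) = 45°.
Since sin(180° - C) = sin(C), the obtuse angle 135° gives the same area, so C = 45° or C = 135°.

45° or 135°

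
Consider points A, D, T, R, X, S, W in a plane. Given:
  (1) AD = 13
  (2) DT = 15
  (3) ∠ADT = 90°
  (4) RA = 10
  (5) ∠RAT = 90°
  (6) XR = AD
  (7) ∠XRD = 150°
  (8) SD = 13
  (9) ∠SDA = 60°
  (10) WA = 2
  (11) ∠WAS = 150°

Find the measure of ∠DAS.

Step 1: By the law of cosines on triangle ADS: AS² = 13² + 13² − 2·13·13·cos(60°) = 169, so AS = 13.
Step 2: By the inverse law of cosines on triangle DAS: cos(∠DAS) = (13² + 13² − 13²) / (2·13·13) = 169/338 = 0.5, so ∠DAS = 60°.

Therefore, the measure of angle ∠DAS = 60°.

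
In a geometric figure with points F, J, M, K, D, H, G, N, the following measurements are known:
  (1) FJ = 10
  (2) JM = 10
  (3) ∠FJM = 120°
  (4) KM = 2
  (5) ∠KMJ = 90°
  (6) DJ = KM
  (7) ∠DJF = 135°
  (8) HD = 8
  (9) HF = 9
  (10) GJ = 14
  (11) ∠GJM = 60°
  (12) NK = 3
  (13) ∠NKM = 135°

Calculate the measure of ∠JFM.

Step 1: By the law of cosines on triangle FJM: FM² = 10² + 10² − 2·10·10·cos(120°) = 300, so FM = 10·√3.
Step 2: By the inverse law of cosines on triangle JFM: cos(∠JFM) = (10² + (10·√3)² − 10²) / (2·10·10·√3) = 300/346.41 = 0.866, so ∠JFM = 30°.

Therefore, the measure of angle ∠JFM = 30°.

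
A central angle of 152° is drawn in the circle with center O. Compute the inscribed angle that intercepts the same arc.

An inscribed angle intercepts an arc from a point on the circle, while the central angle intercepts the same arc from the center.
The inscribed angle is always half the central angle: 152° / 2 = 76°.

76°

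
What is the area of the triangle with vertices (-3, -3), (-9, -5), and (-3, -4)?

The Shoelace formula computes the area from vertex coordinates by summing cross products.
For vertices (-3,-3), (-9,-5), (-3,-4):
Signed sum = -3*-5 - -9*-3 + -9*-4 - -3*-5 + -3*-3 - -3*-4
= -12 + 21 + -3 = 6
Area = (1/2)|6| = 3.

3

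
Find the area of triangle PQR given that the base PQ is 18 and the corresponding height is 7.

Area = (1/2) * base * height
Area = (1/2) * 18 * 7
Area = 63

63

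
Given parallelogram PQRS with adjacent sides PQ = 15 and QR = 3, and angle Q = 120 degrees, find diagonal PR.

The diagonal of a parallelogram can be found by treating two adjacent sides and the diagonal as a triangle.
Applying the law of cosines with sides 15, 3 and included angle 120°:
d^2 = 225 + 9 - 90*cos(120°) = 279
d = 3*sqrt(31)

3*sqrt(31)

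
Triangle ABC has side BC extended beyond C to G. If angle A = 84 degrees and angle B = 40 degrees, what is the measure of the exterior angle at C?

Exterior angle = 84 + 40 = 124 degrees (exterior angle theorem).

124 degrees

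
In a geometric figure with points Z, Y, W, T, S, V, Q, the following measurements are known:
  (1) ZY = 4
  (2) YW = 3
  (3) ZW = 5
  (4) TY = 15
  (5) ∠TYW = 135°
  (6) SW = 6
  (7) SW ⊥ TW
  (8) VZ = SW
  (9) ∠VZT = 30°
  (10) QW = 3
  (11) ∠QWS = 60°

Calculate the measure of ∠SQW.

Step 1: By the law of cosines on triangle QWS: QS² = 3² + 6² − 2·3·6·cos(60°) = 27, so QS = 3·√3.
Step 2: By the inverse law of cosines on triangle SQW: cos(∠SQW) = ((3·√3)² + 3² − 6²) / (2·3·√3·3) = 0/31.18 = 0, so ∠SQW = 90°.

Therefore, the measure of angle ∠SQW = 90°.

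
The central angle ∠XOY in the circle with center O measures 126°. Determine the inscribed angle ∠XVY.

An inscribed angle intercepts an arc from a point on the circle, while the central angle intercepts the same arc from the center.
The inscribed angle is always half the central angle: 126° / 2 = 63°.

63°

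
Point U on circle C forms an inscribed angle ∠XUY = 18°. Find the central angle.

By the inscribed angle theorem, the central angle is twice the inscribed angle.
Central angle = 2 × 18° = 36°

36°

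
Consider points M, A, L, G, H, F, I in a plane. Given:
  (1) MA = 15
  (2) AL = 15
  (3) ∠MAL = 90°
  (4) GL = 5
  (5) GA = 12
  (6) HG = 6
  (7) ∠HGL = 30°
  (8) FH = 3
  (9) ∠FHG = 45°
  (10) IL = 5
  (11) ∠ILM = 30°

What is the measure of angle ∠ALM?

Step 1: By the law of cosines on triangle LAM: LM² = 15² + 15² − 2·15·15·cos(90°) = 450, so LM = 15·√2.
Step 2: By the inverse law of cosines on triangle ALM: cos(∠ALM) = (15² + (15·√2)² − 15²) / (2·15·15·√2) = 450/636.4 = 0.7071, so ∠ALM = 45°.

Therefore, the measure of angle ∠ALM = 45°.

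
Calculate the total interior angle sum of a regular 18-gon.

The sum of interior angles of an n-sided polygon is (n - 2) * 180.
For n = 18: (18 - 2) * 180 = 16 * 180 = 2880 degrees.

2880 degrees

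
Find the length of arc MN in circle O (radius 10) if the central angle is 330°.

Arc length = 2πr × θ/360
= 2π × 10 × 11/12
= 55*pi/3

55*pi/3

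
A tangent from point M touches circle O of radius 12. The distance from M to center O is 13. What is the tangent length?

The tangent, radius, and line from the external point to the center form a right triangle.
The right angle is where the tangent meets the radius.
By the Pythagorean theorem: tangent² + 12² = 13²
tangent² = 169 - 144 = 25
tangent = 5

5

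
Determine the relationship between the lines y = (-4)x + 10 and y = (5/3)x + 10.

Slope of line 1: m1 = -4
Slope of line 2: m2 = 5/3
m1 != m2 and m1*m2 = -20/3 != -1. Neither.

Neither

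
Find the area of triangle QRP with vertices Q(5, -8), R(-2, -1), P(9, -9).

Using the Shoelace formula for a triangle:
Area = (1/2)|x0(y1 - y2) + x1(y2 - y0) + x2(y0 - y1)|
Area = (1/2)|5(-1 - -9) + -2(-9 - -8) + 9(-8 - -1)|
Area = (1/2)|40 + 2 + -63|
Area = (1/2)|-21|
Area = (1/2)(21)
Area = 21/2

21/2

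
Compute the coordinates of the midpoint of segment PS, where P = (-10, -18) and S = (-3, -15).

M = ((x₁ + x₂)/2, (y₁ + y₂)/2)
= ((-10 + -3)/2, (-18 + -15)/2)
= (-13/2, -33/2) = (-13/2, -33/2)

(-13/2, -33/2)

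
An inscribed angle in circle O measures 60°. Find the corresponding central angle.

By the inscribed angle theorem, the central angle is twice the inscribed angle.
Central angle = 2 × 60° = 120°

120°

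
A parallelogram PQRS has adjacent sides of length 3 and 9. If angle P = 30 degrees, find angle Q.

Consecutive angles are supplementary: angle Q = 180 - 30 = 150 degrees.

150 degrees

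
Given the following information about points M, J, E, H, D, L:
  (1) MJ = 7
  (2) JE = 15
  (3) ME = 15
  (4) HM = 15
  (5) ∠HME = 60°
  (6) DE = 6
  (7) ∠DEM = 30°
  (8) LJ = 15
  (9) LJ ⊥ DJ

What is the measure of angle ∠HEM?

Step 1: By the law of cosines on triangle EMH: EH² = 15² + 15² − 2·15·15·cos(60°) = 225, so EH = 15.
Step 2: By the inverse law of cosines on triangle HEM: cos(∠HEM) = (15² + 15² − 15²) / (2·15·15) = 225/450 = 0.5, so ∠HEM = 60°.

Therefore, the measure of angle ∠HEM = 60°.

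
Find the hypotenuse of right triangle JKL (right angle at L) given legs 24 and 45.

By the Pythagorean theorem: JK^2 = JL^2 + KL^2
JK^2 = 24^2 + 45^2 = 576 + 2025 = 2601
JK = sqrt(2601) = 51

51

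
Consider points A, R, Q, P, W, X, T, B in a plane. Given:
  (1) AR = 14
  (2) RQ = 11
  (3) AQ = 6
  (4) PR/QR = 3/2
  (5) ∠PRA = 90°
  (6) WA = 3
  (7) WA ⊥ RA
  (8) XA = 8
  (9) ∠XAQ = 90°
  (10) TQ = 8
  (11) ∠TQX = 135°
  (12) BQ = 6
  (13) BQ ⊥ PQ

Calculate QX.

Step 1: By the law of cosines on triangle QAX: QX² = 6² + 8² − 2·6·8·cos(90°) = 100, so QX = 10.

Therefore, the length of QX = 10.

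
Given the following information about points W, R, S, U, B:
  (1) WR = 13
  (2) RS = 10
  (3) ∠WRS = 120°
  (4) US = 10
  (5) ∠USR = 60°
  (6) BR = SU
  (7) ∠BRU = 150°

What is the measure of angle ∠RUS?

Step 1: By the law of cosines on triangle USR: UR² = 10² + 10² − 2·10·10·cos(60°) = 100, so UR = 10.
Step 2: By the inverse law of cosines on triangle RUS: cos(∠RUS) = (10² + 10² − 10²) / (2·10·10) = 100/200 = 0.5, so ∠RUS = 60°.

Therefore, the measure of angle ∠RUS = 60°.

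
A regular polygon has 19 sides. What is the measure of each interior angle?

Each interior angle of a regular n-gon is (n - 2) * 180 / n.
For n = 19: (19 - 2) * 180 / 19 = 3060/19 = 3060/19 degrees.

3060/19 degrees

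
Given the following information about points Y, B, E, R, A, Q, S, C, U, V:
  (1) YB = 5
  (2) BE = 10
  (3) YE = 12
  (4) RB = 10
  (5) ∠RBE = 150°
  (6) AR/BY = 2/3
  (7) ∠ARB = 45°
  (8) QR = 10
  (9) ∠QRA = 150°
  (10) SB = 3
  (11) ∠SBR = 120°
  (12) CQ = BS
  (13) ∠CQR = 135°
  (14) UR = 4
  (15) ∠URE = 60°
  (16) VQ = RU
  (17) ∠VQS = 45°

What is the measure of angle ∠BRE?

Step 1: By the law of cosines on triangle RBE: RE² = 10² + 10² − 2·10·10·cos(150°) = 373.21, so RE ≈ 19.32.
Step 2: By the inverse law of cosines on triangle BRE: cos(∠BRE) = (10² + 19.32² − 10²) / (2·10·19.32) = 373.21/386.37 = 0.9659, so ∠BRE = 15°.

Therefore, the measure of angle ∠BRE = 15°.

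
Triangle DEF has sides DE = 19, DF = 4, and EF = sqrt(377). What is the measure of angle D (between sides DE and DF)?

By the inverse law of cosines: cos(D) = (DE² + DF² - EF²) / (2 × DE × DF)
cos(D) = (19² + 4² - (sqrt(377))²) / (2 × 19 × 4)
cos(D) = (361 + 16 - (377)) / 152
cos(D) = 0
D = arccos(0) = 90°

90°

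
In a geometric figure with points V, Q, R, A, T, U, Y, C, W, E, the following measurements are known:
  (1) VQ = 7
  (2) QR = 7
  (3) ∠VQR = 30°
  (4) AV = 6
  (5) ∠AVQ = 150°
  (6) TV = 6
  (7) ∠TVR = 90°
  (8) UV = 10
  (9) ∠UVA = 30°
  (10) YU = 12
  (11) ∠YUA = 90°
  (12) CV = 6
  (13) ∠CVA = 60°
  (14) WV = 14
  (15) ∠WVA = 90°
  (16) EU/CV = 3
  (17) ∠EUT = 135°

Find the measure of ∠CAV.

Step 1: By the law of cosines on triangle AVC: AC² = 6² + 6² − 2·6·6·cos(60°) = 36, so AC = 6.
Step 2: By the inverse law of cosines on triangle CAV: cos(∠CAV) = (6² + 6² − 6²) / (2·6·6) = 36/72 = 0.5, so ∠CAV = 60°.

Therefore, the measure of angle ∠CAV = 60°.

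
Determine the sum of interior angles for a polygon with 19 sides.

The sum of interior angles of an n-sided polygon is (n - 2) * 180.
For n = 19: (19 - 2) * 180 = 17 * 180 = 3060 degrees.

3060 degrees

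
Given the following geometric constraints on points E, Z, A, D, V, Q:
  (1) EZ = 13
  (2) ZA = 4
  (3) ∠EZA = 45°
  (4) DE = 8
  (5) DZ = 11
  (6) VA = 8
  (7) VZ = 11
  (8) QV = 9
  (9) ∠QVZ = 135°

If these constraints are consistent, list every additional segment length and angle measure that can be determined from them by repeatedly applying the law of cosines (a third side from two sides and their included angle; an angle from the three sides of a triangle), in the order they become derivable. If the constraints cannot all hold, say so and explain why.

The constraints are consistent. Derivable facts, in order:
After 1 step:
- EA ≈ 10.56
- ZQ ≈ 18.49
- ∠AVZ = 16.21°
- ∠AZV = 33.95°
- ∠DEZ = 57.42°
- ∠DZE = 37.79°
- ∠EDZ = 84.78°
- ∠VAZ = 129.84°
After 2 steps:
- ∠AEZ = 15.54°
- ∠EAZ = 119.46°
- ∠QZV = 20.13°
- ∠VQZ = 24.87°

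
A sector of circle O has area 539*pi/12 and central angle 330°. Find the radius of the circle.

The sector covers 330°/360° = 11/12 of the full circle.
Full circle area = 539*pi/12 / 11/12 = 49*pi.
Since full area = πr², we get r² = 49*pi/π = 49, so r = 7.

7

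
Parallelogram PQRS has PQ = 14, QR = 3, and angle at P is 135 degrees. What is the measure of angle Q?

Opposite sides of a parallelogram are parallel, so consecutive angles form co-interior angles on a transversal.
Co-interior angles sum to 180°, giving angle Q = 180 - 135 = 45 degrees.

45 degrees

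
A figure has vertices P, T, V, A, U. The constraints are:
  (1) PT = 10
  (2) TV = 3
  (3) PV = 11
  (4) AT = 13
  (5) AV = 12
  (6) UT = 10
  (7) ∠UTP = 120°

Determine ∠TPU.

Step 1: By the law of cosines on triangle PTU: PU² = 10² + 10² − 2·10·10·cos(120°) = 300, so PU = 10·√3.
Step 2: By the inverse law of cosines on triangle TPU: cos(∠TPU) = (10² + (10·√3)² − 10²) / (2·10·10·√3) = 300/346.41 = 0.866, so ∠TPU = 30°.

Therefore, the measure of angle ∠TPU = 30°.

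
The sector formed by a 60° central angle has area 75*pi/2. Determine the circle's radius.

Sector area A = πr² × θ/360, so r² = 360A / (πθ).
r² = 360 × 75*pi/2 / (π × 60)
r² = 225
r = 15

15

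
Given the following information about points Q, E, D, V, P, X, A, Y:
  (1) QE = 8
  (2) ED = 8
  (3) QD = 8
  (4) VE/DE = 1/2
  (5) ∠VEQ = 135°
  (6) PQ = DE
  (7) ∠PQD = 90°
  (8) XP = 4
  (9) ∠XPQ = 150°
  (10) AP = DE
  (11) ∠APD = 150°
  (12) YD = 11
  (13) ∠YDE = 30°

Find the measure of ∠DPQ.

From the given relations: PQ = DE = 8.
Step 1: By the law of cosines on triangle PQD: PD² = 8² + 8² − 2·8·8·cos(90°) = 128, so PD = 8·√2.
Step 2: By the inverse law of cosines on triangle DPQ: cos(∠DPQ) = ((8·√2)² + 8² − 8²) / (2·8·√2·8) = 128/181.02 = 0.7071, so ∠DPQ = 45°.

Therefore, the measure of angle ∠DPQ = 45°.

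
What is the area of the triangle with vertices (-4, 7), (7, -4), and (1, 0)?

The Shoelace formula computes the area from vertex coordinates by summing cross products.
For vertices (-4,7), (7,-4), (1,0):
Signed sum = -4*-4 - 7*7 + 7*0 - 1*-4 + 1*7 - -4*0
= -33 + 4 + 7 = -22
Area = (1/2)|-22| = 11.

11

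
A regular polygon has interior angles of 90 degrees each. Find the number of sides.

The exterior angle is the supplement of the interior angle: 180 - 90 = 90 degrees.
Since the exterior angles of any convex polygon sum to 360 degrees, the number of sides is 360 / 90 = 4.

4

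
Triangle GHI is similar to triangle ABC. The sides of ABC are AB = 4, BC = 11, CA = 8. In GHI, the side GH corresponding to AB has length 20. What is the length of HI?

Similar triangles have proportional sides. Setting up the proportion:
GH / AB = HI / BC
20 / 4 = HI / 11
HI = 11 * 20 / 4 = 55.

55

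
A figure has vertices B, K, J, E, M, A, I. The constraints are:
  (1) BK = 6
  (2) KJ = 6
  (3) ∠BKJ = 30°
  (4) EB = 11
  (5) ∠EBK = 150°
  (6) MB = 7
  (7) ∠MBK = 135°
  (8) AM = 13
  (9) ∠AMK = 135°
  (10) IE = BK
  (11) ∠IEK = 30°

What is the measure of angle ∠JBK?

Step 1: By the law of cosines on triangle BKJ: BJ² = 6² + 6² − 2·6·6·cos(30°) = 9.65, so BJ ≈ 3.11.
Step 2: By the inverse law of cosines on triangle JBK: cos(∠JBK) = (3.11² + 6² − 6²) / (2·3.11·6) = 9.65/37.27 = 0.2588, so ∠JBK = 75°.

Therefore, the measure of angle ∠JBK = 75°.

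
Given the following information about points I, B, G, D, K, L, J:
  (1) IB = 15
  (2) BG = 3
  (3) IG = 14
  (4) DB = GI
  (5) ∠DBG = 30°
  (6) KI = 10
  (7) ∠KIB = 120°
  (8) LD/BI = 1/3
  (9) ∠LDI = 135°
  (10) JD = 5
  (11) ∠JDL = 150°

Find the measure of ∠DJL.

From the given relations: LD = 1/3·BI = 1/3·15 = 5.
Step 1: By the law of cosines on triangle JDL: JL² = 5² + 5² − 2·5·5·cos(150°) = 93.3, so JL ≈ 9.66.
Step 2: By the inverse law of cosines on triangle DJL: cos(∠DJL) = (5² + 9.66² − 5²) / (2·5·9.66) = 93.3/96.59 = 0.9659, so ∠DJL = 15°.

Therefore, the measure of angle ∠DJL = 15°.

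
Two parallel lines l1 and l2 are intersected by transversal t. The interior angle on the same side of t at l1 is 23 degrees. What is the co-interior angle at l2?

Co-interior angles (same-side interior) formed by parallel lines and a transversal are supplementary (sum to 180 degrees).
The given angle is 23 degrees.
The co-interior angle = 180 - 23 = 157 degrees.

157 degrees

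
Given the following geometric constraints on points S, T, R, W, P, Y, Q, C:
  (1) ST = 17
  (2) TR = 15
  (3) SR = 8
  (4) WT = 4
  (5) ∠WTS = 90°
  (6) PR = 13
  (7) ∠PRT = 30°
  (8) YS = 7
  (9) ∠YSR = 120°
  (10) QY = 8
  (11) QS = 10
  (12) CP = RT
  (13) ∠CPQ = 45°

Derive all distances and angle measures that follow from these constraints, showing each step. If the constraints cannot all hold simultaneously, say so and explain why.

The constraints are consistent.

From the given relations:
  CP = RT = 15

Step 1: From ST = 17, TW = 4, and ∠STW = 90°, by the law of cosines:
  SW² = ST² + TW² - 2·ST·TW·cos(90°) = 289 + 16 - 0 = 305
  SW ≈ 17.46

Step 2: From TR = 15, RP = 13, and ∠TRP = 30°, by the law of cosines:
  TP² = TR² + RP² - 2·TR·RP·cos(30°) = 225 + 169 - 337.7 = 56.25
  TP ≈ 7.5

Step 3: From RS = 8, SY = 7, and ∠RSY = 120°, by the law of cosines:
  RY² = RS² + SY² - 2·RS·SY·cos(120°) = 64 + 49 + 56 = 169
  RY = 13

Step 4: From SQ = 10, SY = 7, QY = 8, by the inverse law of cosines:
  cos(∠QSY) = (SQ² + SY² - QY²) / (2·SQ·SY)
  ∠QSY = 52.62°

Step 5: From SR = 8, ST = 17, RT = 15, by the inverse law of cosines:
  cos(∠RST) = (SR² + ST² - RT²) / (2·SR·ST)
  ∠RST = 61.93°

Step 6: From TR = 15, TS = 17, RS = 8, by the inverse law of cosines:
  cos(∠RTS) = (TR² + TS² - RS²) / (2·TR·TS)
  ∠RTS = 28.07°

Step 7: From RS = 8, RT = 15, ST = 17, by the inverse law of cosines:
  cos(∠SRT) = (RS² + RT² - ST²) / (2·RS·RT)
  ∠SRT = 90°

Step 8: From YQ = 8, YS = 7, QS = 10, by the inverse law of cosines:
  cos(∠QYS) = (YQ² + YS² - QS²) / (2·YQ·YS)
  ∠QYS = 83.33°

Step 9: From QS = 10, QY = 8, SY = 7, by the inverse law of cosines:
  cos(∠SQY) = (QS² + QY² - SY²) / (2·QS·QY)
  ∠SQY = 44.05°

Step 10: From ST = 17, SW = 17.46, TW = 4, by the inverse law of cosines:
  cos(∠TSW) = (ST² + SW² - TW²) / (2·ST·SW)
  ∠TSW = 13.24°

Step 11: From TP = 7.5, TR = 15, PR = 13, by the inverse law of cosines:
  cos(∠PTR) = (TP² + TR² - PR²) / (2·TP·TR)
  ∠PTR = 60.07°

Step 12: From RS = 8, RY = 13, SY = 7, by the inverse law of cosines:
  cos(∠SRY) = (RS² + RY² - SY²) / (2·RS·RY)
  ∠SRY = 27.8°

Step 13: From WS = 17.46, WT = 4, ST = 17, by the inverse law of cosines:
  cos(∠SWT) = (WS² + WT² - ST²) / (2·WS·WT)
  ∠SWT = 76.76°

Step 14: From PR = 13, PT = 7.5, RT = 15, by the inverse law of cosines:
  cos(∠RPT) = (PR² + PT² - RT²) / (2·PR·PT)
  ∠RPT = 89.93°

Step 15: From YR = 13, YS = 7, RS = 8, by the inverse law of cosines:
  cos(∠RYS) = (YR² + YS² - RS²) / (2·YR·YS)
  ∠RYS = 32.2°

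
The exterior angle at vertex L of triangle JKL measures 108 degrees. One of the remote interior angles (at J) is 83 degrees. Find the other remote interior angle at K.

The exterior angle theorem states that an exterior angle equals the sum of the two non-adjacent interior angles.
So 108 = 83 + angle K, which gives angle K = 108 - 83 = 25 degrees.

25 degrees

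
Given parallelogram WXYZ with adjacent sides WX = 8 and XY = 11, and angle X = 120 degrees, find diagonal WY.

Law of cosines: d^2 = 8^2 + 11^2 - 2(8)(11)cos(120°) = 273, so d = sqrt(273).

sqrt(273)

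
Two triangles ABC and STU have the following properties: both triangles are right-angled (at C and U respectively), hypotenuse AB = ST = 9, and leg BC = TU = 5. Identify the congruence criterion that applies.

The given information matches HL: The hypotenuse and one leg of two right triangles are equal (Hypotenuse-Leg).

HL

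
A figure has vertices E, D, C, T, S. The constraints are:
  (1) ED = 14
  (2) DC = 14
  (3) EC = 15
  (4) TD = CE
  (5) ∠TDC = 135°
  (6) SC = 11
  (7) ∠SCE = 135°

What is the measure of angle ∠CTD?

From the given relations: TD = CE = 15.
Step 1: By the law of cosines on triangle TDC: TC² = 15² + 14² − 2·15·14·cos(135°) = 717.98, so TC ≈ 26.8.
Step 2: By the inverse law of cosines on triangle CTD: cos(∠CTD) = (26.8² + 15² − 14²) / (2·26.8·15) = 746.98/803.86 = 0.9293, so ∠CTD = 21.68°.

Therefore, the measure of angle ∠CTD = 21.68°.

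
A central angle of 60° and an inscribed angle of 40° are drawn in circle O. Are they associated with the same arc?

By the inscribed angle theorem, the inscribed angle for a central angle of 60° should be 60° / 2 = 30°.
The given inscribed angle is 40°, which does not equal 30°.
Therefore, no, they do not correspond to the same arc.

No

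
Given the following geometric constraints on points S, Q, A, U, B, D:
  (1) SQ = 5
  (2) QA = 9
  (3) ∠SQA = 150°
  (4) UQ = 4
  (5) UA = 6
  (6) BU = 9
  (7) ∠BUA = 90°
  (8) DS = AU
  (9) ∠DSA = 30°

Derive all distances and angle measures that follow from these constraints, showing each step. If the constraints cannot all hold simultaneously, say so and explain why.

The constraints are consistent.

From the given relations:
  DS = AU = 6

Step 1: From SQ = 5, QA = 9, and ∠SQA = 150°, by the law of cosines:
  SA² = SQ² + QA² - 2·SQ·QA·cos(150°) = 25 + 81 + 77.94 = 183.9
  SA ≈ 13.56

Step 2: From AU = 6, UB = 9, and ∠AUB = 90°, by the law of cosines:
  AB² = AU² + UB² - 2·AU·UB·cos(90°) = 36 + 81 - 0 = 117
  AB = 3·√13

Step 3: From QA = 9, QU = 4, AU = 6, by the inverse law of cosines:
  cos(∠AQU) = (QA² + QU² - AU²) / (2·QA·QU)
  ∠AQU = 32.09°

Step 4: From AQ = 9, AU = 6, QU = 4, by the inverse law of cosines:
  cos(∠QAU) = (AQ² + AU² - QU²) / (2·AQ·AU)
  ∠QAU = 20.74°

Step 5: From UA = 6, UQ = 4, AQ = 9, by the inverse law of cosines:
  cos(∠AUQ) = (UA² + UQ² - AQ²) / (2·UA·UQ)
  ∠AUQ = 127.17°

Step 6: From AS = 13.56, SD = 6, and ∠ASD = 30°, by the law of cosines:
  AD² = AS² + SD² - 2·AS·SD·cos(30°) = 183.9 + 36 - 140.9 = 79
  AD ≈ 8.89

Step 7: From SA = 13.56, SQ = 5, AQ = 9, by the inverse law of cosines:
  cos(∠ASQ) = (SA² + SQ² - AQ²) / (2·SA·SQ)
  ∠ASQ = 19.38°

Step 8: From AB = 3·√13, AU = 6, BU = 9, by the inverse law of cosines:
  cos(∠BAU) = (AB² + AU² - BU²) / (2·AB·AU)
  ∠BAU = 56.31°

Step 9: From AQ = 9, AS = 13.56, QS = 5, by the inverse law of cosines:
  cos(∠QAS) = (AQ² + AS² - QS²) / (2·AQ·AS)
  ∠QAS = 10.62°

Step 10: From BA = 3·√13, BU = 9, AU = 6, by the inverse law of cosines:
  cos(∠ABU) = (BA² + BU² - AU²) / (2·BA·BU)
  ∠ABU = 33.69°

Step 11: From AD = 8.89, AS = 13.56, DS = 6, by the inverse law of cosines:
  cos(∠DAS) = (AD² + AS² - DS²) / (2·AD·AS)
  ∠DAS = 19.73°

Step 12: From DA = 8.89, DS = 6, AS = 13.56, by the inverse law of cosines:
  cos(∠ADS) = (DA² + DS² - AS²) / (2·DA·DS)
  ∠ADS = 130.27°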